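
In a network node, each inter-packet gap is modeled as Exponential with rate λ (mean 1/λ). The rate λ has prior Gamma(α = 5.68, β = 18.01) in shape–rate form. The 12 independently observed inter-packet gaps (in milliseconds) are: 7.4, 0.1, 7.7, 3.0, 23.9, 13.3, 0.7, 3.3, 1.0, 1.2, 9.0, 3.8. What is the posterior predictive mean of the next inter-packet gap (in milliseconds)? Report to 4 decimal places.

With a Gamma(shape α, rate β) prior on the exponential rate λ, the posterior after n observations with total T = Σxᵢ is Gamma(α+n, β+T).
Sum of observations T = 74.4 milliseconds; n = 12.
Posterior: Gamma(5.68+12, 18.01+74.4) = Gamma(17.68, 92.41).
The predictive distribution for the next observation is Lomax; its mean is β/(α−1) = 92.41/16.68 = 5.5402.

5.5402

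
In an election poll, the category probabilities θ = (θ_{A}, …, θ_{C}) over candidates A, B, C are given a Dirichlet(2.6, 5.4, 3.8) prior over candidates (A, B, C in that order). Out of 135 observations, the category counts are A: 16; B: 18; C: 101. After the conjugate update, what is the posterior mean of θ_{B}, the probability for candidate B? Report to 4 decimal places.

0.1594

The Dirichlet prior is conjugate to the Multinomial likelihood: each posterior αⱼ = prior αⱼ + observed count nⱼ.
Posterior concentration: (18.6, 23.4, 104.8), total = 146.8.
E[θ_{B}|data] = α_{B}/Σα = 23.4/146.8 = 0.1594.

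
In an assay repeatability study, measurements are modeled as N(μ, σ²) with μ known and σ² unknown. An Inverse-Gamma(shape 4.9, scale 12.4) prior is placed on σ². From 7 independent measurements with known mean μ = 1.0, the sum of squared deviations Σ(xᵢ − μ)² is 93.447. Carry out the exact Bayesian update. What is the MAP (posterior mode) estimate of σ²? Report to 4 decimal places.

6.2897

With known mean μ and an Inverse-Gamma(α, β) prior on σ², the Normal likelihood is conjugate: posterior is Inv-Gamma(α + n/2, β + Σ(xᵢ−μ)²/2).
Posterior: Inv-Gamma(4.9 + 7/2, 12.4 + 93.447/2) = Inv-Gamma(8.40, 59.1235).
Mode = β/(α+1) = 59.1235/9.40 = 6.2897.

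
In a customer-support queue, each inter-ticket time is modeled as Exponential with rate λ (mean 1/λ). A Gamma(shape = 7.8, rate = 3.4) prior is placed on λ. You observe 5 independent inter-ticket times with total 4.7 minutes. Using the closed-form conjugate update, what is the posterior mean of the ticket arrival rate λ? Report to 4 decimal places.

With a Gamma(shape α, rate β) prior on the exponential rate λ, the posterior after n observations with total T = Σxᵢ is Gamma(α+n, β+T).
Posterior: Gamma(7.8+5, 3.4+4.7) = Gamma(12.8, 8.1).
Posterior mean of λ = α/β = 12.8/8.1 = 1.5802.

1.5802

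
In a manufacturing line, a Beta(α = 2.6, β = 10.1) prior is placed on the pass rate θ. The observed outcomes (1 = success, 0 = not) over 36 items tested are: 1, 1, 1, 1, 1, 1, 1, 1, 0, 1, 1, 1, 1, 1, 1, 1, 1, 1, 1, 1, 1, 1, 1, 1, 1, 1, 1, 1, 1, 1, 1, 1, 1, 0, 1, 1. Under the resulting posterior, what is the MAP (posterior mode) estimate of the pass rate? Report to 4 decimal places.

0.7623

The Beta prior is conjugate to a Binomial/Bernoulli likelihood; the update adds successes to α and failures to β.
Posterior: Beta(α+k, β+n−k) = Beta(2.6+34, 10.1+2) = Beta(36.6, 12.1).
Mode of Beta(a,b) for a,b>1 is (a−1)/(a+b−2) = 35.6/46.7 = 0.7623.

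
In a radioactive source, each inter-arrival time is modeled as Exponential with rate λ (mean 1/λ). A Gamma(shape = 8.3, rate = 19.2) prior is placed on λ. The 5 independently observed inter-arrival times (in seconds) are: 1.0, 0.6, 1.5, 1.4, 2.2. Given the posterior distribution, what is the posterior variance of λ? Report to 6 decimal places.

With a Gamma(shape α, rate β) prior on the exponential rate λ, the posterior after n observations with total T = Σxᵢ is Gamma(α+n, β+T).
Sum of observations T = 6.7 seconds; n = 5.
Posterior: Gamma(8.3+5, 19.2+6.7) = Gamma(13.3, 25.9).
Var = α/β² = 0.019827.

0.019827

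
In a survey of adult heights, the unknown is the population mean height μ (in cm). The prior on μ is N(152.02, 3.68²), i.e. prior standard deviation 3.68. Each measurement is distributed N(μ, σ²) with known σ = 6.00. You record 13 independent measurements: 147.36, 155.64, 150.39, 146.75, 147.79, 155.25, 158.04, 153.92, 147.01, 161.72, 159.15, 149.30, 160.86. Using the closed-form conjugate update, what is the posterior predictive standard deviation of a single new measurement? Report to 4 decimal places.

6.1886

For Normal data with known variance σ², a Normal(μ₀, σ₀²) prior on μ is conjugate. Posterior precision = 1/σ₀² + n/σ²; posterior mean is the precision-weighted average of μ₀ and x̄.
σ₀² = 3.68² = 13.5424, σ² = 6.00² = 36; σ² + n·σ₀² = 36 + 13·13.5424 = 212.0512.
Posterior precision = 1/σ₀² + n/σ² = 1/13.5424 + 13/36 = (σ² + n·σ₀²)/(σ₀²σ²) = 212.0512/(13.5424·36); posterior variance σₙ² = σ₀²σ²/(σ² + n·σ₀²) = 13.5424·36/212.0512 = 2.299098.
Predictive variance for one new observation = σₙ² + σ² = 13.5424·36/212.0512 + 36 = σ²·(σ₀² + 212.0512)/212.0512 = 36·225.5936/212.0512 = 38.299098; SD = √(36·225.5936/212.0512) = 6.1886.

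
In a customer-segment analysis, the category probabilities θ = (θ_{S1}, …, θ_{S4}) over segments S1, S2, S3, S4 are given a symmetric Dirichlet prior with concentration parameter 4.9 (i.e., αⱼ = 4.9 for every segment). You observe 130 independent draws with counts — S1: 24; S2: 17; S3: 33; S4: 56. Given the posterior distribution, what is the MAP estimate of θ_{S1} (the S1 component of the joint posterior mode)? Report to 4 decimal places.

0.1916

The Dirichlet prior is conjugate to the Multinomial likelihood: each posterior αⱼ = prior αⱼ + observed count nⱼ.
Posterior concentration: (28.9, 21.9, 37.9, 60.9), total = 149.6.
Joint mode component: (α_{S1}−1)/(Σα−K) = 27.9/145.6 = 0.1916.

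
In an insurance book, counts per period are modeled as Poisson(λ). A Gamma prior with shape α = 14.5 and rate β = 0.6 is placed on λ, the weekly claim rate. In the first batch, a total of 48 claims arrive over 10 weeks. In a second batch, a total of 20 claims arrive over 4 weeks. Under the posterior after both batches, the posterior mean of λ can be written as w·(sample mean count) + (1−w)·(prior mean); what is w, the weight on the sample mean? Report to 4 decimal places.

With a Gamma(shape α, rate β) prior, the Poisson likelihood is conjugate: the posterior is Gamma(α + ΣXᵢ, β + n).
Total number of weeks: n = 10 + 4 = 14.
Posterior mean = (α₀+S)/(β₀+n) = [n/(β₀+n)]·(S/n) + [β₀/(β₀+n)]·(α₀/β₀), so only n and β₀ enter the weight.
Weight on data w = n/(β₀+n) = 14/(0.6+14) = 14/14.6 = 0.9589.

0.9589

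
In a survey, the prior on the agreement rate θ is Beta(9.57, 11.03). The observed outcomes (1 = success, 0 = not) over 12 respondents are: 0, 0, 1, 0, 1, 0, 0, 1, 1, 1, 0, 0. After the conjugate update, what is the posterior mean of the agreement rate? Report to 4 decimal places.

0.4469

The Beta prior is conjugate to a Binomial/Bernoulli likelihood; the update adds successes to α and failures to β.
Posterior: Beta(α+k, β+n−k) = Beta(9.57+5, 11.03+7) = Beta(14.57, 18.03).
Posterior mean = α/(α+β) = 14.57/32.60 = 0.4469.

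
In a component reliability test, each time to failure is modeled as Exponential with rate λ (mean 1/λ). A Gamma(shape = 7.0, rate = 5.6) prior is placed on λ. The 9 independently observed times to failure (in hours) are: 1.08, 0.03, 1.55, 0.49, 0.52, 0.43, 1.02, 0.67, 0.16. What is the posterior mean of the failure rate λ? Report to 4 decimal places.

1.3853

With a Gamma(shape α, rate β) prior on the exponential rate λ, the posterior after n observations with total T = Σxᵢ is Gamma(α+n, β+T).
Sum of observations T = 5.95 hours; n = 9.
Posterior: Gamma(7.0+9, 5.6+5.95) = Gamma(16.0, 11.55).
Posterior mean of λ = α/β = 16.0/11.55 = 1.3853.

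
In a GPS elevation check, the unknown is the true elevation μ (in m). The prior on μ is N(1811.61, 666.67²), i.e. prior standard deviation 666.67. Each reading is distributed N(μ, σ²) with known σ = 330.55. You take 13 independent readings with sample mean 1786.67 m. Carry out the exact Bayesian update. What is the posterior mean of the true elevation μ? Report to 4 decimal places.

1787.1329

For Normal data with known variance σ², a Normal(μ₀, σ₀²) prior on μ is conjugate. Posterior precision = 1/σ₀² + n/σ²; posterior mean is the precision-weighted average of μ₀ and x̄.
n·x̄ = 13·1786.67 = 23226.71.
σ₀² = 666.67² = 444448.8889, σ² = 330.55² = 109263.3025; σ² + n·σ₀² = 109263.3025 + 13·444448.8889 = 5887098.8582.
Posterior mean = (μ₀/σ₀² + n·x̄/σ²)/(1/σ₀² + n/σ²) = (σ²·μ₀ + σ₀²·n·x̄)/(σ² + n·σ₀²) = (109263.3025·1811.61 + 444448.8889·23226.71)/5887098.8582 = 10521027943.744544/5887098.8582 = 1787.1329.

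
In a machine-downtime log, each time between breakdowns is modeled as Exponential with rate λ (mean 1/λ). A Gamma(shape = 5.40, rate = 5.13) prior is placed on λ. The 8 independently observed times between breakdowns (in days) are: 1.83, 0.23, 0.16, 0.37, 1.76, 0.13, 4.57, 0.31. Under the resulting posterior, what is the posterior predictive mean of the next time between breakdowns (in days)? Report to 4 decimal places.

1.1685

With a Gamma(shape α, rate β) prior on the exponential rate λ, the posterior after n observations with total T = Σxᵢ is Gamma(α+n, β+T).
Sum of observations T = 9.36 days; n = 8.
Posterior: Gamma(5.40+8, 5.13+9.36) = Gamma(13.40, 14.49).
The predictive distribution for the next observation is Lomax; its mean is β/(α−1) = 14.49/12.40 = 1.1685.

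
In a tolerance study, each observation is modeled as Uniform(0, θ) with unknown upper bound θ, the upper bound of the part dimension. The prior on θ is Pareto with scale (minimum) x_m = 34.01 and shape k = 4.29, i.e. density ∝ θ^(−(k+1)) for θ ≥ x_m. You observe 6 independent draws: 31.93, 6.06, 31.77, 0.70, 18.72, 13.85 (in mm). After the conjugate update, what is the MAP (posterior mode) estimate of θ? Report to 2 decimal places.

34.01

A Pareto(scale x_m, shape k) prior on the upper bound θ of Uniform(0, θ) is conjugate: posterior is Pareto(max(x_m, max xᵢ), k + n).
Sample maximum = 31.93; prior scale x_m = 34.01 → posterior scale = max = 34.01.
Posterior shape = 4.29 + 6 = 10.29.
The Pareto density is decreasing on [x_m, ∞), so the mode is x_m = 34.01.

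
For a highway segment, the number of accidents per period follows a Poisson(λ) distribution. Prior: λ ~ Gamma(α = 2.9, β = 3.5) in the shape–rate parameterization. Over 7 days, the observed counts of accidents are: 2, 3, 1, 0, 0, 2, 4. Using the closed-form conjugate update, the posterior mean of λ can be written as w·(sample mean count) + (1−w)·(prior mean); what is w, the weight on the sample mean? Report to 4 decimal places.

With a Gamma(shape α, rate β) prior, the Poisson likelihood is conjugate: the posterior is Gamma(α + ΣXᵢ, β + n).
Posterior mean = (α₀+S)/(β₀+n) = [n/(β₀+n)]·(S/n) + [β₀/(β₀+n)]·(α₀/β₀), so only n and β₀ enter the weight.
Weight on data w = n/(β₀+n) = 7/(3.5+7) = 7/10.5 = 0.6667.

0.6667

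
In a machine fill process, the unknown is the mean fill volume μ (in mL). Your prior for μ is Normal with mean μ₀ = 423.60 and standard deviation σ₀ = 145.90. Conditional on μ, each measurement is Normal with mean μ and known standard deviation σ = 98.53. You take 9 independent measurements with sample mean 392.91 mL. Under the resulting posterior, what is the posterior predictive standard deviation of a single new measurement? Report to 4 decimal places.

For Normal data with known variance σ², a Normal(μ₀, σ₀²) prior on μ is conjugate. Posterior precision = 1/σ₀² + n/σ²; posterior mean is the precision-weighted average of μ₀ and x̄.
σ₀² = 145.90² = 21286.81, σ² = 98.53² = 9708.1609; σ² + n·σ₀² = 9708.1609 + 9·21286.81 = 201289.4509.
Posterior precision = 1/σ₀² + n/σ² = 1/21286.81 + 9/9708.1609 = (σ² + n·σ₀²)/(σ₀²σ²) = 201289.4509/(21286.81·9708.1609); posterior variance σₙ² = σ₀²σ²/(σ² + n·σ₀²) = 21286.81·9708.1609/201289.4509 = 1026.659746.
Predictive variance for one new observation = σₙ² + σ² = 21286.81·9708.1609/201289.4509 + 9708.1609 = σ²·(σ₀² + 201289.4509)/201289.4509 = 9708.1609·222576.2609/201289.4509 = 10734.820646; SD = √(9708.1609·222576.2609/201289.4509) = 103.6090.

103.6090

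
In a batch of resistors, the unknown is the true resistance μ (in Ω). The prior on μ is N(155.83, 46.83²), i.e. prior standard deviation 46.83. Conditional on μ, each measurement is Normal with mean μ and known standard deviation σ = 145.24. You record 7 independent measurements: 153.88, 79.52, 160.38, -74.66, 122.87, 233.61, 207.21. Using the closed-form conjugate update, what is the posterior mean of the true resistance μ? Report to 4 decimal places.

143.3141

For Normal data with known variance σ², a Normal(μ₀, σ₀²) prior on μ is conjugate. Posterior precision = 1/σ₀² + n/σ²; posterior mean is the precision-weighted average of μ₀ and x̄.
Σxᵢ = 153.88 + 79.52 + 160.38 + (-74.66) + 122.87 + 233.61 + 207.21 = 882.81, so n·x̄ = 882.81.
σ₀² = 46.83² = 2193.0489, σ² = 145.24² = 21094.6576; σ² + n·σ₀² = 21094.6576 + 7·2193.0489 = 36445.9999.
Posterior mean = (μ₀/σ₀² + n·x̄/σ²)/(1/σ₀² + n/σ²) = (σ²·μ₀ + σ₀²·n·x̄)/(σ² + n·σ₀²) = (21094.6576·155.83 + 2193.0489·882.81)/36445.9999 = 5223225.993217/36445.9999 = 143.3141.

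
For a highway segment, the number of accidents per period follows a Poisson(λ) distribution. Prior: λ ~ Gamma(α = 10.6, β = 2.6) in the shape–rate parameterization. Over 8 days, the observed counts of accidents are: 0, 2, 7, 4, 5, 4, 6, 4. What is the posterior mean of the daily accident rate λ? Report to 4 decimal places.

With a Gamma(shape α, rate β) prior, the Poisson likelihood is conjugate: the posterior is Gamma(α + ΣXᵢ, β + n).
Sum of counts S = 32 over n = 8 days.
Posterior: Gamma(α+S, β+n) = Gamma(10.6+32, 2.6+8) = Gamma(42.6, 10.6).
Posterior mean = α/β = 42.6/10.6 = 4.0189.

4.0189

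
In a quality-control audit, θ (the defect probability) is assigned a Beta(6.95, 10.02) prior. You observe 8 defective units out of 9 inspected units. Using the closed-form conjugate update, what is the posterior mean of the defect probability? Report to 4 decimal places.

0.5757

The Beta prior is conjugate to a Binomial/Bernoulli likelihood; the update adds successes to α and failures to β.
Posterior: Beta(α+k, β+n−k) = Beta(6.95+8, 10.02+1) = Beta(14.95, 11.02).
Posterior mean = α/(α+β) = 14.95/25.97 = 0.5757.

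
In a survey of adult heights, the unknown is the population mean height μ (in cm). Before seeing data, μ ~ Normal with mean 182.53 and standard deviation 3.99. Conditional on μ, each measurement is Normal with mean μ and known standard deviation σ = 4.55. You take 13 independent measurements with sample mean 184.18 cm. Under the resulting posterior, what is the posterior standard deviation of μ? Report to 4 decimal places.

1.2032

For Normal data with known variance σ², a Normal(μ₀, σ₀²) prior on μ is conjugate. Posterior precision = 1/σ₀² + n/σ²; posterior mean is the precision-weighted average of μ₀ and x̄.
σ₀² = 3.99² = 15.9201, σ² = 4.55² = 20.7025; σ² + n·σ₀² = 20.7025 + 13·15.9201 = 227.6638.
Posterior precision = 1/σ₀² + n/σ² = 1/15.9201 + 13/20.7025 = (σ² + n·σ₀²)/(σ₀²σ²) = 227.6638/(15.9201·20.7025); posterior variance σₙ² = σ₀²σ²/(σ² + n·σ₀²) = 15.9201·20.7025/227.6638 = 1.447687.
Posterior SD = √σₙ² = √(15.9201·20.7025/227.6638) = 1.2032.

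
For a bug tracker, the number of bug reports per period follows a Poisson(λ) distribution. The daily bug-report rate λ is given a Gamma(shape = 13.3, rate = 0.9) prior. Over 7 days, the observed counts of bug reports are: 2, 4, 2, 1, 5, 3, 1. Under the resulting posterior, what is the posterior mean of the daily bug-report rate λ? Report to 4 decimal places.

With a Gamma(shape α, rate β) prior, the Poisson likelihood is conjugate: the posterior is Gamma(α + ΣXᵢ, β + n).
Sum of counts S = 18 over n = 7 days.
Posterior: Gamma(α+S, β+n) = Gamma(13.3+18, 0.9+7) = Gamma(31.3, 7.9).
Posterior mean = α/β = 31.3/7.9 = 3.9620.

3.9620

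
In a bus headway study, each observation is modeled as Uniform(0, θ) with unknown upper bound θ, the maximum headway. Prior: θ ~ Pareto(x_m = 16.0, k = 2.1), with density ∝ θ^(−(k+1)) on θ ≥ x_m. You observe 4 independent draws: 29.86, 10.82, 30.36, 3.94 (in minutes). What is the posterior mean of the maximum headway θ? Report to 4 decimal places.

A Pareto(scale x_m, shape k) prior on the upper bound θ of Uniform(0, θ) is conjugate: posterior is Pareto(max(x_m, max xᵢ), k + n).
Sample maximum = 30.36; prior scale x_m = 16.0 → posterior scale = max = 30.36.
Posterior shape = 2.1 + 4 = 6.1.
E[θ|data] = k·x_m/(k−1) = 6.1·30.36/5.1 = 36.3129.

36.3129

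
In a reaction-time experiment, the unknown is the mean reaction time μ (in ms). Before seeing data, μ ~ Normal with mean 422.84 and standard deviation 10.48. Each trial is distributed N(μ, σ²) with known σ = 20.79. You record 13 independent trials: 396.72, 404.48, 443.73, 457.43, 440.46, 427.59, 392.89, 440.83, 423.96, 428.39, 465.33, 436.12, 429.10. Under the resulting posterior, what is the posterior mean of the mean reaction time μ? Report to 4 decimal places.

428.1608

For Normal data with known variance σ², a Normal(μ₀, σ₀²) prior on μ is conjugate. Posterior precision = 1/σ₀² + n/σ²; posterior mean is the precision-weighted average of μ₀ and x̄.
Σxᵢ = 396.72 + 404.48 + 443.73 + 457.43 + 440.46 + 427.59 + 392.89 + 440.83 + 423.96 + 428.39 + 465.33 + 436.12 + 429.10 = 5587.03, so n·x̄ = 5587.03.
σ₀² = 10.48² = 109.8304, σ² = 20.79² = 432.2241; σ² + n·σ₀² = 432.2241 + 13·109.8304 = 1860.0193.
Posterior mean = (μ₀/σ₀² + n·x̄/σ²)/(1/σ₀² + n/σ²) = (σ²·μ₀ + σ₀²·n·x̄)/(σ² + n·σ₀²) = (432.2241·422.84 + 109.8304·5587.03)/1860.0193 = 796387.378156/1860.0193 = 428.1608.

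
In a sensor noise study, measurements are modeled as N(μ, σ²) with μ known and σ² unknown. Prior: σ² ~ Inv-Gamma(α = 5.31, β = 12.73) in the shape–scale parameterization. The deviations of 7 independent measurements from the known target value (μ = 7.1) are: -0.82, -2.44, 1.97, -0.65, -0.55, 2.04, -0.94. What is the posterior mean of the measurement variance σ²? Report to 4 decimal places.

2.6720

With known mean μ and an Inverse-Gamma(α, β) prior on σ², the Normal likelihood is conjugate: posterior is Inv-Gamma(α + n/2, β + Σ(xᵢ−μ)²/2).
Σ(xᵢ−μ)² = (-0.82)² + (-2.44)² + (1.97)² + (-0.65)² + (-0.55)² + (2.04)² + (-0.94)² = 16.2771.
Posterior: Inv-Gamma(5.31 + 7/2, 12.73 + 16.2771/2) = Inv-Gamma(8.81, 20.86855).
E[σ²|data] = β/(α−1) = 20.86855/7.81 = 2.6720.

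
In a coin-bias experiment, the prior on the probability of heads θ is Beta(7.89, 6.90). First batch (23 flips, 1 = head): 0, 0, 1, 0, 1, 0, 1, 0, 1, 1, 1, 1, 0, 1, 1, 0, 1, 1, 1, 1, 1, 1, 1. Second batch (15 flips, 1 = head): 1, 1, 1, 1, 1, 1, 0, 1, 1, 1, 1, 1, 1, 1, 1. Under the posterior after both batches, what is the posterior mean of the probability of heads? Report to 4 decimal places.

The Beta prior is conjugate to a Binomial/Bernoulli likelihood; the update adds successes to α and failures to β.
After batch 1: Beta(7.89+16, 6.90+7) = Beta(23.89, 13.90).
After batch 2: Beta(23.89+14, 13.90+1) = Beta(37.89, 14.90).
Posterior mean = α/(α+β) = 37.89/52.79 = 0.7177.

0.7177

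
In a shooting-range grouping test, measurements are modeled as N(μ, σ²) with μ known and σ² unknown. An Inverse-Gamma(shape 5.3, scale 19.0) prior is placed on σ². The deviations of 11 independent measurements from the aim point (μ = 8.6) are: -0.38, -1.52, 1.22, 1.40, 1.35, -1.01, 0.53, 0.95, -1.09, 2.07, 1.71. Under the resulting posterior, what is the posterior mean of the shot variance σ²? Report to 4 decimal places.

2.8738

With known mean μ and an Inverse-Gamma(α, β) prior on σ², the Normal likelihood is conjugate: posterior is Inv-Gamma(α + n/2, β + Σ(xᵢ−μ)²/2).
Σ(xᵢ−μ)² = (-0.38)² + (-1.52)² + (1.22)² + (1.40)² + (1.35)² + (-1.01)² + (0.53)² + (0.95)² + (-1.09)² + (2.07)² + (1.71)² = 18.3263.
Posterior: Inv-Gamma(5.3 + 11/2, 19.0 + 18.3263/2) = Inv-Gamma(10.80, 28.16315).
E[σ²|data] = β/(α−1) = 28.16315/9.80 = 2.8738.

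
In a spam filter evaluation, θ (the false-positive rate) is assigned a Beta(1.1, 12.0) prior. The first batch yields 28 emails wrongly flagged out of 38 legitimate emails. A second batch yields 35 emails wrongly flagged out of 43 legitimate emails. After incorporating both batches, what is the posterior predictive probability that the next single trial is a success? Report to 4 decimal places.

0.6812

The Beta prior is conjugate to a Binomial/Bernoulli likelihood; the update adds successes to α and failures to β.
After batch 1: Beta(1.1+28, 12.0+10) = Beta(29.1, 22.0).
After batch 2: Beta(29.1+35, 22.0+8) = Beta(64.1, 30.0).
For a single future Bernoulli trial, P(success | data) = α/(α+β) = 0.6812.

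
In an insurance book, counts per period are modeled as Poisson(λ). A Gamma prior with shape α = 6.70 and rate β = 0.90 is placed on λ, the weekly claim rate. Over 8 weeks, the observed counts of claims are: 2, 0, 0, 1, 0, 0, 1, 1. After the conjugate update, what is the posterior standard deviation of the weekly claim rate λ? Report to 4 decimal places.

0.3843

With a Gamma(shape α, rate β) prior, the Poisson likelihood is conjugate: the posterior is Gamma(α + ΣXᵢ, β + n).
Sum of counts S = 5 over n = 8 weeks.
Posterior: Gamma(α+S, β+n) = Gamma(6.70+5, 0.90+8) = Gamma(11.70, 8.90).
SD = √α/β = √11.70/8.90 = 0.3843.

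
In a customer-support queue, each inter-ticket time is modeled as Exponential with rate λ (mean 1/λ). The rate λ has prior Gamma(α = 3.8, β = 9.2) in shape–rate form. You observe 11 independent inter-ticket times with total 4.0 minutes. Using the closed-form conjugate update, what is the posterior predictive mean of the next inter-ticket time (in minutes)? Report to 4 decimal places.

With a Gamma(shape α, rate β) prior on the exponential rate λ, the posterior after n observations with total T = Σxᵢ is Gamma(α+n, β+T).
Posterior: Gamma(3.8+11, 9.2+4.0) = Gamma(14.8, 13.2).
The predictive distribution for the next observation is Lomax; its mean is β/(α−1) = 13.2/13.8 = 0.9565.

0.9565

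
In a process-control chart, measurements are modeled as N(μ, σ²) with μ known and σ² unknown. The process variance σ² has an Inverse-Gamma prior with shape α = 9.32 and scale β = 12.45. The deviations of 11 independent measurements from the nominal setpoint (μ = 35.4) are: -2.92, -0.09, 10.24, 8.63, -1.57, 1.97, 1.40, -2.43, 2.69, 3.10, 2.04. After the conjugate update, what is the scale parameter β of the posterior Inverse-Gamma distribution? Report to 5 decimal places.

123.99370

With known mean μ and an Inverse-Gamma(α, β) prior on σ², the Normal likelihood is conjugate: posterior is Inv-Gamma(α + n/2, β + Σ(xᵢ−μ)²/2).
Σ(xᵢ−μ)² = (-2.92)² + (-0.09)² + (10.24)² + (8.63)² + (-1.57)² + (1.97)² + (1.40)² + (-2.43)² + (2.69)² + (3.10)² + (2.04)² = 223.0874.
Posterior: Inv-Gamma(9.32 + 11/2, 12.45 + 223.0874/2) = Inv-Gamma(14.82, 123.99370).
Posterior β = 123.99370.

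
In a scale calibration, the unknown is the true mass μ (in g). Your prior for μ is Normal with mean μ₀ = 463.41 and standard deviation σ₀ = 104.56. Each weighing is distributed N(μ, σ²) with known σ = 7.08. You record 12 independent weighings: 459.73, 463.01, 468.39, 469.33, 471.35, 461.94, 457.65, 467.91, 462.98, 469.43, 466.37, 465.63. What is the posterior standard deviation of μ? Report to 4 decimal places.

2.0434

For Normal data with known variance σ², a Normal(μ₀, σ₀²) prior on μ is conjugate. Posterior precision = 1/σ₀² + n/σ²; posterior mean is the precision-weighted average of μ₀ and x̄.
σ₀² = 104.56² = 10932.7936, σ² = 7.08² = 50.1264; σ² + n·σ₀² = 50.1264 + 12·10932.7936 = 131243.6496.
Posterior precision = 1/σ₀² + n/σ² = 1/10932.7936 + 12/50.1264 = (σ² + n·σ₀²)/(σ₀²σ²) = 131243.6496/(10932.7936·50.1264); posterior variance σₙ² = σ₀²σ²/(σ² + n·σ₀²) = 10932.7936·50.1264/131243.6496 = 4.175605.
Posterior SD = √σₙ² = √(10932.7936·50.1264/131243.6496) = 2.0434.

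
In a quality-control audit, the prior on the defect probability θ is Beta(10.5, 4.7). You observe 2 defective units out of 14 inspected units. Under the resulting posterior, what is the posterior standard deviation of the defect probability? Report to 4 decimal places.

0.0900

The Beta prior is conjugate to a Binomial/Bernoulli likelihood; the update adds successes to α and failures to β.
Posterior: Beta(α+k, β+n−k) = Beta(10.5+2, 4.7+12) = Beta(12.5, 16.7).
Var = αβ/((α+β)²(α+β+1)) = 12.5·16.7/(29.2²·30.2) = 0.00810688; SD = √0.00810688 = 0.0900.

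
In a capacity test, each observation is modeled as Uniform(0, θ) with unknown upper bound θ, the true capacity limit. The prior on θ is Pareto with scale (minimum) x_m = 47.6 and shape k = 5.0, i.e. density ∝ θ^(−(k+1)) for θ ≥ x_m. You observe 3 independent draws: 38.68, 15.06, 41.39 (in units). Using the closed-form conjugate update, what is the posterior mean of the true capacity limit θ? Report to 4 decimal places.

54.4000

A Pareto(scale x_m, shape k) prior on the upper bound θ of Uniform(0, θ) is conjugate: posterior is Pareto(max(x_m, max xᵢ), k + n).
Sample maximum = 41.39; prior scale x_m = 47.6 → posterior scale = max = 47.60.
Posterior shape = 5.0 + 3 = 8.0.
E[θ|data] = k·x_m/(k−1) = 8.0·47.60/7.0 = 54.4000.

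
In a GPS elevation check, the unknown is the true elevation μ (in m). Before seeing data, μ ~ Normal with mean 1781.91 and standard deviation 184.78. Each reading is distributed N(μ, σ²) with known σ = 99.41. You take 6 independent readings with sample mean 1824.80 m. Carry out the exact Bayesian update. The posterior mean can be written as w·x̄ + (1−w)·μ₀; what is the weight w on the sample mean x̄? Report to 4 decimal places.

For Normal data with known variance σ², a Normal(μ₀, σ₀²) prior on μ is conjugate. Posterior precision = 1/σ₀² + n/σ²; posterior mean is the precision-weighted average of μ₀ and x̄.
σ₀² = 184.78² = 34143.6484, σ² = 99.41² = 9882.3481. Prior precision 1/σ₀² = 1/34143.6484; data precision n/σ² = 6/9882.3481.
w = (n/σ²)/(1/σ₀² + n/σ²) = n·σ₀²/(σ² + n·σ₀²) = 6·34143.6484/(9882.3481 + 6·34143.6484) = 204861.8904/214744.2385 = 0.9540.

0.9540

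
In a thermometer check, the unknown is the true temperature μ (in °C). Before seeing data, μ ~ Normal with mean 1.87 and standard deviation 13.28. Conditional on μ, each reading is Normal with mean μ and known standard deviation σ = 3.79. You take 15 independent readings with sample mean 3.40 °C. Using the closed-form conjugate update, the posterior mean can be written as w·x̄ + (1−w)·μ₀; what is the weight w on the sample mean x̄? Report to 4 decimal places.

0.9946

For Normal data with known variance σ², a Normal(μ₀, σ₀²) prior on μ is conjugate. Posterior precision = 1/σ₀² + n/σ²; posterior mean is the precision-weighted average of μ₀ and x̄.
σ₀² = 13.28² = 176.3584, σ² = 3.79² = 14.3641. Prior precision 1/σ₀² = 1/176.3584; data precision n/σ² = 15/14.3641.
w = (n/σ²)/(1/σ₀² + n/σ²) = n·σ₀²/(σ² + n·σ₀²) = 15·176.3584/(14.3641 + 15·176.3584) = 2645.376/2659.7401 = 0.9946.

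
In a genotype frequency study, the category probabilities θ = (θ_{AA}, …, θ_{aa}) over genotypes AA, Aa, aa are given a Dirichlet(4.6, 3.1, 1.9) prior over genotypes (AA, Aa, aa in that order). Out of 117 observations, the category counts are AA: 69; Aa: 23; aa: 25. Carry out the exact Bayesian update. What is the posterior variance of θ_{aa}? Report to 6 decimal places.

The Dirichlet prior is conjugate to the Multinomial likelihood: each posterior αⱼ = prior αⱼ + observed count nⱼ.
Posterior concentration: (73.6, 26.1, 26.9), total = 126.6.
Var[θ_j] = α_j(Σα−α_j)/((Σα)²(Σα+1)) = 26.9·99.7/(126.6²·127.6) = 0.001311.

0.001311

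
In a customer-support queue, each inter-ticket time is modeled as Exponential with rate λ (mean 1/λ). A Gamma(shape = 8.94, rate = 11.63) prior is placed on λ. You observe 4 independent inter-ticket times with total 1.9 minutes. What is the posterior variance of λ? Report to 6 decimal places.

With a Gamma(shape α, rate β) prior on the exponential rate λ, the posterior after n observations with total T = Σxᵢ is Gamma(α+n, β+T).
Posterior: Gamma(8.94+4, 11.63+1.9) = Gamma(12.94, 13.53).
Var = α/β² = 0.070687.

0.070687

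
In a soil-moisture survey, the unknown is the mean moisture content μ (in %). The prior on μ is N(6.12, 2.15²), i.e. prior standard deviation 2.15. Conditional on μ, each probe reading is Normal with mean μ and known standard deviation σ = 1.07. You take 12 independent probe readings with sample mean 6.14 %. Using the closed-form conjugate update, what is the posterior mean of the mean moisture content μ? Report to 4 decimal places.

For Normal data with known variance σ², a Normal(μ₀, σ₀²) prior on μ is conjugate. Posterior precision = 1/σ₀² + n/σ²; posterior mean is the precision-weighted average of μ₀ and x̄.
n·x̄ = 12·6.14 = 73.68.
σ₀² = 2.15² = 4.6225, σ² = 1.07² = 1.1449; σ² + n·σ₀² = 1.1449 + 12·4.6225 = 56.6149.
Posterior mean = (μ₀/σ₀² + n·x̄/σ²)/(1/σ₀² + n/σ²) = (σ²·μ₀ + σ₀²·n·x̄)/(σ² + n·σ₀²) = (1.1449·6.12 + 4.6225·73.68)/56.6149 = 347.592588/56.6149 = 6.1396.

6.1396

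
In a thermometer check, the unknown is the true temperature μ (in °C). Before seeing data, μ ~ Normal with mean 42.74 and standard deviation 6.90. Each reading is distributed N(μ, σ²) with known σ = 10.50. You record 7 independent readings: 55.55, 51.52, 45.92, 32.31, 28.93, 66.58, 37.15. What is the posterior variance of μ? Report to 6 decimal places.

For Normal data with known variance σ², a Normal(μ₀, σ₀²) prior on μ is conjugate. Posterior precision = 1/σ₀² + n/σ²; posterior mean is the precision-weighted average of μ₀ and x̄.
σ₀² = 6.90² = 47.61, σ² = 10.50² = 110.25; σ² + n·σ₀² = 110.25 + 7·47.61 = 443.52.
Posterior precision = 1/σ₀² + n/σ² = 1/47.61 + 7/110.25 = (σ² + n·σ₀²)/(σ₀²σ²) = 443.52/(47.61·110.25); posterior variance σₙ² = σ₀²σ²/(σ² + n·σ₀²) = 47.61·110.25/443.52 = 11.834872.

11.834872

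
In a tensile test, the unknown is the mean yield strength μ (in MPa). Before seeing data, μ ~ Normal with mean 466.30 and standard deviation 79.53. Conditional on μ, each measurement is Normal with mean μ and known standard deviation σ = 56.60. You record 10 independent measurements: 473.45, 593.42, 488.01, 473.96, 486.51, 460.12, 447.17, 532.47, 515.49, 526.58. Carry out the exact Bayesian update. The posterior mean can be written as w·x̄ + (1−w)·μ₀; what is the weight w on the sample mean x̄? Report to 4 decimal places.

0.9518

For Normal data with known variance σ², a Normal(μ₀, σ₀²) prior on μ is conjugate. Posterior precision = 1/σ₀² + n/σ²; posterior mean is the precision-weighted average of μ₀ and x̄.
σ₀² = 79.53² = 6325.0209, σ² = 56.60² = 3203.56. Prior precision 1/σ₀² = 1/6325.0209; data precision n/σ² = 10/3203.56.
w = (n/σ²)/(1/σ₀² + n/σ²) = n·σ₀²/(σ² + n·σ₀²) = 10·6325.0209/(3203.56 + 10·6325.0209) = 63250.209/66453.769 = 0.9518.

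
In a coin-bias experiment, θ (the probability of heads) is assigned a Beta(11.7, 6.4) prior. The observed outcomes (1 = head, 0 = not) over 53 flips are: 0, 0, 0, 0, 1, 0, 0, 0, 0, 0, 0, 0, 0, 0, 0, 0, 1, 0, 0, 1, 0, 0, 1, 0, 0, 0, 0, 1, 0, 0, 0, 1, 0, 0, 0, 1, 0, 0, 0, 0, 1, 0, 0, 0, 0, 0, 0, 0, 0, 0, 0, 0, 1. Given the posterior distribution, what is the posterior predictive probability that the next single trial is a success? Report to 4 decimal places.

The Beta prior is conjugate to a Binomial/Bernoulli likelihood; the update adds successes to α and failures to β.
Posterior: Beta(α+k, β+n−k) = Beta(11.7+9, 6.4+44) = Beta(20.7, 50.4).
For a single future Bernoulli trial, P(success | data) = α/(α+β) = 0.2911.

0.2911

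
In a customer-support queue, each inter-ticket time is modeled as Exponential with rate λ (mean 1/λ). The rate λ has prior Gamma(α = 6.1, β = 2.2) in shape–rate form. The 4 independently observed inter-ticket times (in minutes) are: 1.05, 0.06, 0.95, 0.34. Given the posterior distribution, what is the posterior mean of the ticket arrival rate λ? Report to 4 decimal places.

With a Gamma(shape α, rate β) prior on the exponential rate λ, the posterior after n observations with total T = Σxᵢ is Gamma(α+n, β+T).
Sum of observations T = 2.40 minutes; n = 4.
Posterior: Gamma(6.1+4, 2.2+2.40) = Gamma(10.1, 4.60).
Posterior mean of λ = α/β = 10.1/4.60 = 2.1957.

2.1957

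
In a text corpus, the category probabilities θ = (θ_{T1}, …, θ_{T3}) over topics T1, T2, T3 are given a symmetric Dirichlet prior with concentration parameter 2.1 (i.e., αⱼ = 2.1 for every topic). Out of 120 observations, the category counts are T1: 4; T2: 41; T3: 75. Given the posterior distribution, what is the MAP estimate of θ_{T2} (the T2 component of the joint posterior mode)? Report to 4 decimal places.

0.3414

The Dirichlet prior is conjugate to the Multinomial likelihood: each posterior αⱼ = prior αⱼ + observed count nⱼ.
Posterior concentration: (6.1, 43.1, 77.1), total = 126.3.
Joint mode component: (α_{T2}−1)/(Σα−K) = 42.1/123.3 = 0.3414.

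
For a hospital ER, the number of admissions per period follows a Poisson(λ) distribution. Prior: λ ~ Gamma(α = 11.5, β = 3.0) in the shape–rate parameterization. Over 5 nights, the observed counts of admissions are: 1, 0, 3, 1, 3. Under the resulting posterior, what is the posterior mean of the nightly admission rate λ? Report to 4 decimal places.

With a Gamma(shape α, rate β) prior, the Poisson likelihood is conjugate: the posterior is Gamma(α + ΣXᵢ, β + n).
Sum of counts S = 8 over n = 5 nights.
Posterior: Gamma(α+S, β+n) = Gamma(11.5+8, 3.0+5) = Gamma(19.5, 8.0).
Posterior mean = α/β = 19.5/8.0 = 2.4375.

2.4375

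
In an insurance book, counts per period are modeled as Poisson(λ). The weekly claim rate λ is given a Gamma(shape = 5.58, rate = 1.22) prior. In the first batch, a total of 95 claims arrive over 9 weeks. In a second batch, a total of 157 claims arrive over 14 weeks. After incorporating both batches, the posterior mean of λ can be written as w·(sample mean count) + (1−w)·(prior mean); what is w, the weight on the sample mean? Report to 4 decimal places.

0.9496

With a Gamma(shape α, rate β) prior, the Poisson likelihood is conjugate: the posterior is Gamma(α + ΣXᵢ, β + n).
Total number of weeks: n = 9 + 14 = 23.
Posterior mean = (α₀+S)/(β₀+n) = [n/(β₀+n)]·(S/n) + [β₀/(β₀+n)]·(α₀/β₀), so only n and β₀ enter the weight.
Weight on data w = n/(β₀+n) = 23/(1.22+23) = 23/24.22 = 0.9496.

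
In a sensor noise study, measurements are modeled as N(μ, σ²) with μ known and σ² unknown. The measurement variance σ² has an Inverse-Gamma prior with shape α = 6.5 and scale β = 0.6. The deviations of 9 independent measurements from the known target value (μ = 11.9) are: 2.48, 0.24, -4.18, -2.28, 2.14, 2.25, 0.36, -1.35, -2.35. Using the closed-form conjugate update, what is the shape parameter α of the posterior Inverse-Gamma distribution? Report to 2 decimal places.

With known mean μ and an Inverse-Gamma(α, β) prior on σ², the Normal likelihood is conjugate: posterior is Inv-Gamma(α + n/2, β + Σ(xᵢ−μ)²/2).
Σ(xᵢ−μ)² = (2.48)² + (0.24)² + (-4.18)² + (-2.28)² + (2.14)² + (2.25)² + (0.36)² + (-1.35)² + (-2.35)² = 45.9955.
Posterior: Inv-Gamma(6.5 + 9/2, 0.6 + 45.9955/2) = Inv-Gamma(11.00, 23.59775).
Posterior α = 11.00.

11.00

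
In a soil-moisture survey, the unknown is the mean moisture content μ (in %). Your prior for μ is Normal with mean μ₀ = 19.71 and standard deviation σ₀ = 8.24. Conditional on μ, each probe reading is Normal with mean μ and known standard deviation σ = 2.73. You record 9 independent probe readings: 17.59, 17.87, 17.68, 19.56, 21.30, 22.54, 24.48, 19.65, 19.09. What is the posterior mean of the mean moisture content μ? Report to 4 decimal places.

For Normal data with known variance σ², a Normal(μ₀, σ₀²) prior on μ is conjugate. Posterior precision = 1/σ₀² + n/σ²; posterior mean is the precision-weighted average of μ₀ and x̄.
Σxᵢ = 17.59 + 17.87 + 17.68 + 19.56 + 21.30 + 22.54 + 24.48 + 19.65 + 19.09 = 179.76, so n·x̄ = 179.76.
σ₀² = 8.24² = 67.8976, σ² = 2.73² = 7.4529; σ² + n·σ₀² = 7.4529 + 9·67.8976 = 618.5313.
Posterior mean = (μ₀/σ₀² + n·x̄/σ²)/(1/σ₀² + n/σ²) = (σ²·μ₀ + σ₀²·n·x̄)/(σ² + n·σ₀²) = (7.4529·19.71 + 67.8976·179.76)/618.5313 = 12352.169235/618.5313 = 19.9702.

19.9702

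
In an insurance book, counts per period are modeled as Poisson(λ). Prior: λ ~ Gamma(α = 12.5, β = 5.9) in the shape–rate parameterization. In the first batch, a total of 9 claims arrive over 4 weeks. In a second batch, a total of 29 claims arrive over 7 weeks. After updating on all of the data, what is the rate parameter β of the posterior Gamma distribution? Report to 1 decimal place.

With a Gamma(shape α, rate β) prior, the Poisson likelihood is conjugate: the posterior is Gamma(α + ΣXᵢ, β + n).
After batch 1: Gamma(α+S, β+n) = Gamma(12.5+9, 5.9+4) = Gamma(21.5, 9.9).
After batch 2: Gamma(α+S, β+n) = Gamma(21.5+29, 9.9+7) = Gamma(50.5, 16.9).
Posterior β = 16.9.

16.9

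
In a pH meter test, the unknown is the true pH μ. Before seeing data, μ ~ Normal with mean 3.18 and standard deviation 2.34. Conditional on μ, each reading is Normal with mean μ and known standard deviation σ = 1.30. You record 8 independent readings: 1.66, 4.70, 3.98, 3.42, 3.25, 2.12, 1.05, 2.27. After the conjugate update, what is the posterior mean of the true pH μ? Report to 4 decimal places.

2.8201

For Normal data with known variance σ², a Normal(μ₀, σ₀²) prior on μ is conjugate. Posterior precision = 1/σ₀² + n/σ²; posterior mean is the precision-weighted average of μ₀ and x̄.
Σxᵢ = 1.66 + 4.70 + 3.98 + 3.42 + 3.25 + 2.12 + 1.05 + 2.27 = 22.45, so n·x̄ = 22.45.
σ₀² = 2.34² = 5.4756, σ² = 1.30² = 1.69; σ² + n·σ₀² = 1.69 + 8·5.4756 = 45.4948.
Posterior mean = (μ₀/σ₀² + n·x̄/σ²)/(1/σ₀² + n/σ²) = (σ²·μ₀ + σ₀²·n·x̄)/(σ² + n·σ₀²) = (1.69·3.18 + 5.4756·22.45)/45.4948 = 128.30142/45.4948 = 2.8201.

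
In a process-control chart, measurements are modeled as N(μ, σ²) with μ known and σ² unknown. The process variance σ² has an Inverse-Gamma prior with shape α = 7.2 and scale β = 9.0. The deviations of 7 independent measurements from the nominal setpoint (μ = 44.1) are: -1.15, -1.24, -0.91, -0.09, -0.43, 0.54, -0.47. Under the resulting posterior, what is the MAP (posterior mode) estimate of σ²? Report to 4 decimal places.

With known mean μ and an Inverse-Gamma(α, β) prior on σ², the Normal likelihood is conjugate: posterior is Inv-Gamma(α + n/2, β + Σ(xᵢ−μ)²/2).
Σ(xᵢ−μ)² = (-1.15)² + (-1.24)² + (-0.91)² + (-0.09)² + (-0.43)² + (0.54)² + (-0.47)² = 4.3937.
Posterior: Inv-Gamma(7.2 + 7/2, 9.0 + 4.3937/2) = Inv-Gamma(10.70, 11.19685).
Mode = β/(α+1) = 11.19685/11.70 = 0.9570.

0.9570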